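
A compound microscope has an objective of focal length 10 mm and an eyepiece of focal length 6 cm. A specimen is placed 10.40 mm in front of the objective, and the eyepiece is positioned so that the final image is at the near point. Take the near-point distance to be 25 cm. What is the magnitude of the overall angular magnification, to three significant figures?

129

Convert to cm: f_obj = 10 mm = 1 cm; d_o = 10.40 mm = 1.04 cm.
Objective: 1/d_i = 1/f_obj - 1/d_o = 1/1 - 1/1.04 = 0.03846 cm^-1, so d_i = 26.000 cm.
m_obj = -d_i/d_o = -26.000/1.04 = -25.000.
Eyepiece angular magnification (image at near point): M_eye = 1 + D/f_e = 1 + 25/6 = 5.167.
Overall M = m_obj x M_eye = (-25.000)(5.167) = -129.17.
|M| = 129.17.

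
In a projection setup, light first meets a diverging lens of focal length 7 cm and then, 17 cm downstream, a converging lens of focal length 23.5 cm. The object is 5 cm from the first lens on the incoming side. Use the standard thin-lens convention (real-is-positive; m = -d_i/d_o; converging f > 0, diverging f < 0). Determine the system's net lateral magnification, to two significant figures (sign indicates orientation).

3.8

Lens 1: 1/d_i1 = 1/f_1 - 1/d_o1 = 1/(-7) - 1/5 = -0.34286 cm^-1, so d_i1 = -2.917 cm.
m_1 = -(-2.917)/5 = 0.5833.
With d_i1 < 0 the first image is virtual and lies on the object side; the object distance for lens 2 is d_o2 = 17 - (-2.917) = 19.917 cm.
Lens 2: 1/d_i2 = 1/f_2 - 1/d_o2 = 1/23.5 - 1/(19.917) = -0.00766 cm^-1, so d_i2 = -130.616 cm.
m_2 = -(-130.616)/(19.917) = 6.5581.
Overall magnification: m = m_1 m_2 = 3.8256.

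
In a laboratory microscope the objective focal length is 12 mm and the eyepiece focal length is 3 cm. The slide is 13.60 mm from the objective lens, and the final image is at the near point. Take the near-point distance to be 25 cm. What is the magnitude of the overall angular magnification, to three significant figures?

Convert to cm: f_obj = 12 mm = 1.2 cm; d_o = 13.60 mm = 1.36 cm.
Objective: 1/d_i = 1/f_obj - 1/d_o = 1/1.2 - 1/1.36 = 0.09804 cm^-1, so d_i = 10.200 cm.
m_obj = -d_i/d_o = -10.200/1.36 = -7.500.
Eyepiece angular magnification (image at near point): M_eye = 1 + D/f_e = 1 + 25/3 = 9.333.
Overall M = m_obj x M_eye = (-7.500)(9.333) = -70.00.
|M| = 70.00.

70.0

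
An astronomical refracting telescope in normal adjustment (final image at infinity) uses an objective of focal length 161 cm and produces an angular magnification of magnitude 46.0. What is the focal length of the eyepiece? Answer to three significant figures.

3.50 cm

|M| = f_obj/f_eye, so f_eye = f_obj/|M| = 161/46.0 = 3.500 cm.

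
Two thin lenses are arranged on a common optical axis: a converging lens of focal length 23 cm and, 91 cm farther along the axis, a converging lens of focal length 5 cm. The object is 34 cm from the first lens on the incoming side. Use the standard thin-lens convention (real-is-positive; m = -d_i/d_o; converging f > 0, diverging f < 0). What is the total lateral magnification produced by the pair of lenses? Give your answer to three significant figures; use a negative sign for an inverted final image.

0.701

Applying the thin-lens equation to the first lens, 1/23 = 1/34 + 1/d_i1, which gives d_i1 = 71.091 cm.
Its lateral magnification is m_1 = -d_i1/d_o1 = -(71.091)/34 = -2.0909.
That image sits 19.909 cm in front of the second lens, so d_o2 = 19.909 cm.
Applying the thin-lens equation again with f_2 = 5 cm and d_o2 = 19.909 cm gives d_i2 = 6.677 cm.
m_2 = -(6.677)/(19.909) = -0.3354.
Total m = m_1 x m_2 = (-2.0909)(-0.3354) = 0.7012.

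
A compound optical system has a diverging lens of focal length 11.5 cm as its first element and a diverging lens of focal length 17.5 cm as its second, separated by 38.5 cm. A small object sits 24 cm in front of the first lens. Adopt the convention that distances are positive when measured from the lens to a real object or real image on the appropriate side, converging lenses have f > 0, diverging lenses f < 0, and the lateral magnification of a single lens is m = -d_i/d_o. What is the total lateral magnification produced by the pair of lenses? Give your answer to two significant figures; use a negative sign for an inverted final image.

0.089

First lens: d_i1 = 1/(1/(-11.5) - 1/24) = -7.775 cm.
m_1 = -(-7.775)/24 = 0.3239.
The intermediate image is virtual, 7.775 cm to the left of lens 1, so d_o2 = L - d_i1 = 38.5 - (-7.775) = 46.275 cm.
Second lens: d_i2 = 1/(1/(-17.5) - 1/(46.275)) = -12.698 cm.
m_2 = -(-12.698)/(46.275) = 0.2744.
Total m = m_1 x m_2 = (0.3239)(0.2744) = 0.0889.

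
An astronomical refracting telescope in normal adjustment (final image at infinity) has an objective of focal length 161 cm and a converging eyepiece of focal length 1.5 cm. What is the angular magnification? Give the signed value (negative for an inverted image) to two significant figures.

M = -f_obj/f_eye = -161/(1.5) = -107.333.

-110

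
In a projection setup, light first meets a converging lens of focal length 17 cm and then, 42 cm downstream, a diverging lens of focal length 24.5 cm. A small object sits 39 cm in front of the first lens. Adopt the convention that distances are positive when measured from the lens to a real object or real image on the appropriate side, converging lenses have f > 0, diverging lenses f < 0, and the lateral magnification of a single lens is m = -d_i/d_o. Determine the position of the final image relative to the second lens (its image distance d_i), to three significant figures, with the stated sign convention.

-7.99 cm

Applying the thin-lens equation to the first lens, 1/17 = 1/39 + 1/d_i1, which gives d_i1 = 30.136 cm.
The intermediate image is 30.136 cm to the right of lens 1, so d_o2 = L - d_i1 = 42 - 30.136 = 11.864 cm.
Applying the thin-lens equation again with f_2 = -24.5 cm and d_o2 = 11.864 cm gives d_i2 = -7.993 cm.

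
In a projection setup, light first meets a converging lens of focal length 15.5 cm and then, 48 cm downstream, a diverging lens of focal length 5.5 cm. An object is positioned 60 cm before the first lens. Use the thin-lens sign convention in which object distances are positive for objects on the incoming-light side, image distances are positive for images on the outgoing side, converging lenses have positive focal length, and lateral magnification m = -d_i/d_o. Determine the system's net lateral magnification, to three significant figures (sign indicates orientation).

Applying the thin-lens equation to the first lens, 1/15.5 = 1/60 + 1/d_i1, which gives d_i1 = 20.899 cm.
Its lateral magnification is m_1 = -d_i1/d_o1 = -(20.899)/60 = -0.3483.
That image sits 27.101 cm in front of the second lens, so d_o2 = 27.101 cm.
Applying the thin-lens equation again with f_2 = -5.5 cm and d_o2 = 27.101 cm gives d_i2 = -4.572 cm.
m_2 = -(-4.572)/(27.101) = 0.1687.
Overall magnification: m = m_1 m_2 = -0.0588.

-0.0588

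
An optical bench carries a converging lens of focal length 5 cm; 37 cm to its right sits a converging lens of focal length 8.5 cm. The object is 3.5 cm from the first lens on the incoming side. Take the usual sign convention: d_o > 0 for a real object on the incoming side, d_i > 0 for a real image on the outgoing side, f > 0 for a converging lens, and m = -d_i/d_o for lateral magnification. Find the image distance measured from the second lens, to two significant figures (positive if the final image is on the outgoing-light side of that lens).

10 cm

Applying the thin-lens equation to the first lens, 1/5 = 1/3.5 + 1/d_i1, which gives d_i1 = -11.667 cm.
With d_i1 < 0 the first image is virtual and lies on the object side; the object distance for lens 2 is d_o2 = 37 - (-11.667) = 48.667 cm.
Applying the thin-lens equation again with f_2 = 8.5 cm and d_o2 = 48.667 cm gives d_i2 = 10.299 cm.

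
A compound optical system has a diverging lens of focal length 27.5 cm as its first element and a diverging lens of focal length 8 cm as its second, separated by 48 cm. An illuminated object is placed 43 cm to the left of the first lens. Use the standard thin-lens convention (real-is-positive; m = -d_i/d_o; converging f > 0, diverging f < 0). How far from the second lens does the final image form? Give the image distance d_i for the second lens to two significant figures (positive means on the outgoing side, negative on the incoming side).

First lens: d_i1 = 1/(1/(-27.5) - 1/43) = -16.773 cm.
With d_i1 < 0 the first image is virtual and lies on the object side; the object distance for lens 2 is d_o2 = 48 - (-16.773) = 64.773 cm.
Second lens: d_i2 = 1/(1/(-8) - 1/(64.773)) = -7.121 cm.

-7.1 cm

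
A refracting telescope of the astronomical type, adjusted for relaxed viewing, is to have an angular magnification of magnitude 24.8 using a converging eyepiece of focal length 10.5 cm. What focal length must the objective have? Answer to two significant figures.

260 cm

|M| = f_obj/|f_eye|, so f_obj = |M| x |f_eye| = 24.8 x 10.5 = 260.400 cm.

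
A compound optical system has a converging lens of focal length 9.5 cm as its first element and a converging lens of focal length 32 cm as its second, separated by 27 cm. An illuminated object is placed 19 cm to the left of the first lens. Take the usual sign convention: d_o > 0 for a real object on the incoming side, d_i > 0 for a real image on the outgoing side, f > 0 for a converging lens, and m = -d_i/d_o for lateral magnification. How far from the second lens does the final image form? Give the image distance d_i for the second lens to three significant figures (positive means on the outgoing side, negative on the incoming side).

-10.7 cm

First lens: d_i1 = 1/(1/9.5 - 1/19) = 19.000 cm.
Object distance for lens 2: d_o2 = 27 - 19.000 = 8.000 cm.
Second lens: d_i2 = 1/(1/32 - 1/(8.000)) = -10.667 cm.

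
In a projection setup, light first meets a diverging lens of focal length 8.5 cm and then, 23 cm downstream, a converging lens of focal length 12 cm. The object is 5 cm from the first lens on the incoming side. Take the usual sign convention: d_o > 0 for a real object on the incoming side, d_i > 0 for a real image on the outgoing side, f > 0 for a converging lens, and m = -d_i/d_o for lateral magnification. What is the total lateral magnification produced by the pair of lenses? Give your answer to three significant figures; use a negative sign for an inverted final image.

First lens: d_i1 = 1/(1/(-8.5) - 1/5) = -3.148 cm.
m_1 = -(-3.148)/5 = 0.6296.
The intermediate image is virtual, 3.148 cm to the left of lens 1, so d_o2 = L - d_i1 = 23 - (-3.148) = 26.148 cm.
Second lens: d_i2 = 1/(1/12 - 1/(26.148)) = 22.178 cm.
m_2 = -(22.178)/(26.148) = -0.8482.
The system's lateral magnification is m_1 m_2 = (0.6296)(-0.8482) = -0.5340.

-0.534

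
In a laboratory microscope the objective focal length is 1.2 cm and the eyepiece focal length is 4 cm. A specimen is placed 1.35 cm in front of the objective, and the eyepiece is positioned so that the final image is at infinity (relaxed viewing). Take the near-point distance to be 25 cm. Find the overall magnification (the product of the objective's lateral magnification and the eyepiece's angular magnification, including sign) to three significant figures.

-50.0

Objective: 1/d_i = 1/f_obj - 1/d_o = 1/1.2 - 1/1.35 = 0.09259 cm^-1, so d_i = 10.800 cm.
m_obj = -d_i/d_o = -10.800/1.35 = -8.000.
Eyepiece angular magnification (image at infinity): M_eye = D/f_e = 25/4 = 6.250.
Overall M = m_obj x M_eye = (-8.000)(6.250) = -50.00.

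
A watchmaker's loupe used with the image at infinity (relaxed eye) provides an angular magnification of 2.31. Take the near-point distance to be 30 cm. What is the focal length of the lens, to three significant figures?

13.0 cm

For the image at infinity, M = D/f.
f = D/M = 30/2.31 = 12.987 cm.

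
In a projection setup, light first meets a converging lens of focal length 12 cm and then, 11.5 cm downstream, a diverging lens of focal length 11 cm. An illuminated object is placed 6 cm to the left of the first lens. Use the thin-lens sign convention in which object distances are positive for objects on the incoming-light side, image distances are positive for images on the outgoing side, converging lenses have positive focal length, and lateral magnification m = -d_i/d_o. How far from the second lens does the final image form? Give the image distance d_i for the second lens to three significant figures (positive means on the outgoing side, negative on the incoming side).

Applying the thin-lens equation to the first lens, 1/12 = 1/6 + 1/d_i1, which gives d_i1 = -12.000 cm.
The intermediate image is virtual, 12.000 cm to the left of lens 1, so d_o2 = L - d_i1 = 11.5 - (-12.000) = 23.500 cm.
Applying the thin-lens equation again with f_2 = -11 cm and d_o2 = 23.500 cm gives d_i2 = -7.493 cm.

-7.49 cm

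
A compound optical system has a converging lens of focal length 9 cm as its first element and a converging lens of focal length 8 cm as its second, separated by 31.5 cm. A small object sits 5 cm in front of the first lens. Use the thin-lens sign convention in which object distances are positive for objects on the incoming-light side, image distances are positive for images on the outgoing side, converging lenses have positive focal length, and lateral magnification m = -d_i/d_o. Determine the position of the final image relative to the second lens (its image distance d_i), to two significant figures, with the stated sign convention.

First lens: d_i1 = 1/(1/9 - 1/5) = -11.250 cm.
The intermediate image is virtual, 11.250 cm to the left of lens 1, so d_o2 = L - d_i1 = 31.5 - (-11.250) = 42.750 cm.
Second lens: d_i2 = 1/(1/8 - 1/(42.750)) = 9.842 cm.

9.8 cm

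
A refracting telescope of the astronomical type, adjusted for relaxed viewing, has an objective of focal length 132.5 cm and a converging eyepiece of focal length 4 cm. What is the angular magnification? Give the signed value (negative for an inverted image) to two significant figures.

-33

M = -f_obj/f_eye = -132.5/(4) = -33.125.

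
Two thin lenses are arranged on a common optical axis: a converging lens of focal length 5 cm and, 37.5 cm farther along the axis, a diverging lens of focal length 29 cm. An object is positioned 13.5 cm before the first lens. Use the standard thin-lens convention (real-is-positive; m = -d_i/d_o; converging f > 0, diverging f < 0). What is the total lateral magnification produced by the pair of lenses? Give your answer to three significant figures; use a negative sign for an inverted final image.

Applying the thin-lens equation to the first lens, 1/5 = 1/13.5 + 1/d_i1, which gives d_i1 = 7.941 cm.
Its lateral magnification is m_1 = -d_i1/d_o1 = -(7.941)/13.5 = -0.5882.
That image sits 29.559 cm in front of the second lens, so d_o2 = 29.559 cm.
Applying the thin-lens equation again with f_2 = -29 cm and d_o2 = 29.559 cm gives d_i2 = -14.638 cm.
m_2 = -(-14.638)/(29.559) = 0.4952.
The system's lateral magnification is m_1 m_2 = (-0.5882)(0.4952) = -0.2913.

-0.291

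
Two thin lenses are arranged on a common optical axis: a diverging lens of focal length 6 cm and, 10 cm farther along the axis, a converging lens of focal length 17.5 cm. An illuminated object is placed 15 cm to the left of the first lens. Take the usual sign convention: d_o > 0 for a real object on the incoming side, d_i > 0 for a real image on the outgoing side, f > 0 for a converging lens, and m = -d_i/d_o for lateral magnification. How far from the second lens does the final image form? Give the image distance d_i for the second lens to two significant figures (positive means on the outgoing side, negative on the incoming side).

Lens 1: 1/d_i1 = 1/f_1 - 1/d_o1 = 1/(-6) - 1/15 = -0.23333 cm^-1, so d_i1 = -4.286 cm.
The intermediate image is virtual, 4.286 cm to the left of lens 1, so d_o2 = L - d_i1 = 10 - (-4.286) = 14.286 cm.
Lens 2: 1/d_i2 = 1/f_2 - 1/d_o2 = 1/17.5 - 1/(14.286) = -0.01286 cm^-1, so d_i2 = -77.778 cm.

-78 cm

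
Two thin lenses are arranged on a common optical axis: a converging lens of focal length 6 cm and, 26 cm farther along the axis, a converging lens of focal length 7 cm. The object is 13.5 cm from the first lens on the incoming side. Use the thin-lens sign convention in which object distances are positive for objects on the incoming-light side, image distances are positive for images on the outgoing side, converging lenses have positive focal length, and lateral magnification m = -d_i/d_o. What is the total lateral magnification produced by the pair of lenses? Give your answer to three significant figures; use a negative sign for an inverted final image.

0.683

First lens: d_i1 = 1/(1/6 - 1/13.5) = 10.800 cm.
m_1 = -(10.800)/13.5 = -0.8000.
That image sits 15.200 cm in front of the second lens, so d_o2 = 15.200 cm.
Second lens: d_i2 = 1/(1/7 - 1/(15.200)) = 12.976 cm.
m_2 = -(12.976)/(15.200) = -0.8537.
The system's lateral magnification is m_1 m_2 = (-0.8000)(-0.8537) = 0.6829.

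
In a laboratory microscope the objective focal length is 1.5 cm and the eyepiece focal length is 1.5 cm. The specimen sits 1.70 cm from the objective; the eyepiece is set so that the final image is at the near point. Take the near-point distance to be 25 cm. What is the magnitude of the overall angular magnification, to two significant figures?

130

Objective: 1/d_i = 1/f_obj - 1/d_o = 1/1.5 - 1/1.70 = 0.07843 cm^-1, so d_i = 12.750 cm.
m_obj = -d_i/d_o = -12.750/1.70 = -7.500.
Eyepiece angular magnification (image at near point): M_eye = 1 + D/f_e = 1 + 25/1.5 = 17.667.
Overall M = m_obj x M_eye = (-7.500)(17.667) = -132.50.
|M| = 132.50.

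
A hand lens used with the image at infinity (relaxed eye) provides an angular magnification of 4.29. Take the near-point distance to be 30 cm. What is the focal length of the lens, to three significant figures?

For the image at infinity, M = D/f.
f = D/M = 30/4.29 = 6.993 cm.

6.99 cm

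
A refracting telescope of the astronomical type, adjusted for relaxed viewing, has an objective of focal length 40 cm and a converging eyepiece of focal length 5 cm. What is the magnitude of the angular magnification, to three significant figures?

|M| = f_obj/|f_eye| = 40/5 = 8.000.

8.00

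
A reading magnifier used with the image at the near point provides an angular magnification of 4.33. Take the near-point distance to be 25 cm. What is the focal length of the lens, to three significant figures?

For the image at the near point, M = 1 + D/f.
f = D/(M - 1) = 25/(4.33 - 1) = 7.508 cm.

7.51 cm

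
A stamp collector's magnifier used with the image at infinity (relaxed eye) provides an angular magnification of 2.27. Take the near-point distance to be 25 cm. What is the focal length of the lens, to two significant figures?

11 cm

For the image at infinity, M = D/f.
f = D/M = 25/2.27 = 11.013 cm.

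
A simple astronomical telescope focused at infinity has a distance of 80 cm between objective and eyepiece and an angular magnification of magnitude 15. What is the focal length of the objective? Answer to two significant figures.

In normal adjustment the tube length equals f_obj + f_eye and |M| = f_obj/f_eye.
So f_obj = 15 f_eye and 15 f_eye + f_eye = 80 cm, giving f_eye = 80/16 = 5.000 cm and f_obj = 75.000 cm.

75 cm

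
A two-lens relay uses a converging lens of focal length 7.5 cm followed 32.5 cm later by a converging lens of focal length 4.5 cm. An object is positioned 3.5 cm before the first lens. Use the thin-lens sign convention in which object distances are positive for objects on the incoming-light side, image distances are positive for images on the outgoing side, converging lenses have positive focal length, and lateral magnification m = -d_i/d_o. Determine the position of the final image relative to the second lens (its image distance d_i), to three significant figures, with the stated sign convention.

Lens 1: 1/d_i1 = 1/f_1 - 1/d_o1 = 1/7.5 - 1/3.5 = -0.15238 cm^-1, so d_i1 = -6.563 cm.
With d_i1 < 0 the first image is virtual and lies on the object side; the object distance for lens 2 is d_o2 = 32.5 - (-6.563) = 39.062 cm.
Lens 2: 1/d_i2 = 1/f_2 - 1/d_o2 = 1/4.5 - 1/(39.062) = 0.19662 cm^-1, so d_i2 = 5.086 cm.

5.09 cm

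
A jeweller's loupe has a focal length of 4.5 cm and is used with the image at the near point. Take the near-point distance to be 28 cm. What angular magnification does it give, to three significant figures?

M = 1 + D/f = 1 + 28/4.5 = 7.222.

7.22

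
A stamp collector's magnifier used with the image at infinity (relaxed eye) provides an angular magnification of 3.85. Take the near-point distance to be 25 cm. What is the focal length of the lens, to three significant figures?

6.49 cm

For the image at infinity, M = D/f.
f = D/M = 25/3.85 = 6.494 cm.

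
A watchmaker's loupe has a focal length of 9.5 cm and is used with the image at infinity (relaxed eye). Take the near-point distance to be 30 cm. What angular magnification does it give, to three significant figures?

3.16

M = D/f = 30/9.5 = 3.158.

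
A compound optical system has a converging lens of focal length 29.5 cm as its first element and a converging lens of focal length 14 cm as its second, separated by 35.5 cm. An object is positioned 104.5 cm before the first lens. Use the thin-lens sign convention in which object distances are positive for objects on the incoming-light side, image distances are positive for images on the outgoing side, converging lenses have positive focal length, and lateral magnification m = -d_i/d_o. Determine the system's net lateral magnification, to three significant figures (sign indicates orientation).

Applying the thin-lens equation to the first lens, 1/29.5 = 1/104.5 + 1/d_i1, which gives d_i1 = 41.103 cm.
Its lateral magnification is m_1 = -d_i1/d_o1 = -(41.103)/104.5 = -0.3933.
Since 41.103 cm > 35.5 cm, the first image lies past the second lens and serves as a virtual object: d_o2 = L - d_i1 = -5.603 cm.
Applying the thin-lens equation again with f_2 = 14 cm and d_o2 = -5.603 cm gives d_i2 = 4.002 cm.
m_2 = -(4.002)/(-5.603) = 0.7142.
Overall magnification: m = m_1 m_2 = -0.2809.

-0.281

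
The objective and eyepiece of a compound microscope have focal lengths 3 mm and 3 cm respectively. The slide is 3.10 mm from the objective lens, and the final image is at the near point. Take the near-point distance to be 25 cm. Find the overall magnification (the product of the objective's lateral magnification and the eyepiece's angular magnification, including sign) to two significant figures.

Convert to cm: f_obj = 3 mm = 0.3 cm; d_o = 3.10 mm = 0.31 cm.
Objective: 1/d_i = 1/f_obj - 1/d_o = 1/0.3 - 1/0.31 = 0.10753 cm^-1, so d_i = 9.300 cm.
m_obj = -d_i/d_o = -9.300/0.31 = -30.000.
Eyepiece angular magnification (image at near point): M_eye = 1 + D/f_e = 1 + 25/3 = 9.333.
Overall M = m_obj x M_eye = (-30.000)(9.333) = -280.00.

-280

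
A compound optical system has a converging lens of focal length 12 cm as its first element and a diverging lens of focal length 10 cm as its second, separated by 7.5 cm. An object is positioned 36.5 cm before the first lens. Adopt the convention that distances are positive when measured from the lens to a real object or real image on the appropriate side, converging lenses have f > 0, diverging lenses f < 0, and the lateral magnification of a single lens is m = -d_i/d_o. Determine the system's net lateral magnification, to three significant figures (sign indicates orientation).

13.0

Applying the thin-lens equation to the first lens, 1/12 = 1/36.5 + 1/d_i1, which gives d_i1 = 17.878 cm.
Its lateral magnification is m_1 = -d_i1/d_o1 = -(17.878)/36.5 = -0.4898.
Since 17.878 cm > 7.5 cm, the first image lies past the second lens and serves as a virtual object: d_o2 = L - d_i1 = -10.378 cm.
Applying the thin-lens equation again with f_2 = -10 cm and d_o2 = -10.378 cm gives d_i2 = -274.865 cm.
m_2 = -(-274.865)/(-10.378) = -26.4865.
The system's lateral magnification is m_1 m_2 = (-0.4898)(-26.4865) = 12.9730.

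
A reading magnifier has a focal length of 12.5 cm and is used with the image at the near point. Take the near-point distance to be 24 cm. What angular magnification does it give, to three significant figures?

2.92

M = 1 + D/f = 1 + 24/12.5 = 2.920.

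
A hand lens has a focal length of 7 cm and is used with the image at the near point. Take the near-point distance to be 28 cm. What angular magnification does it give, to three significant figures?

M = 1 + D/f = 1 + 28/7 = 5.000.

5.00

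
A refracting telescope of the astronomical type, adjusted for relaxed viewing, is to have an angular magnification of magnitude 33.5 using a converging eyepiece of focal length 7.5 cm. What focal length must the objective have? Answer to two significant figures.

250 cm

|M| = f_obj/|f_eye|, so f_obj = |M| x |f_eye| = 33.5 x 7.5 = 251.250 cm.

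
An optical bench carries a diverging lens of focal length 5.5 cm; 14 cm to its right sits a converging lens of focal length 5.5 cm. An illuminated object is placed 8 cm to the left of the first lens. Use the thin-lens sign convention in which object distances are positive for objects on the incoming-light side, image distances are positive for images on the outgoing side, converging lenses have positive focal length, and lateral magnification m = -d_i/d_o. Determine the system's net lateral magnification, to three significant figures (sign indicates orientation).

Lens 1: 1/d_i1 = 1/f_1 - 1/d_o1 = 1/(-5.5) - 1/8 = -0.30682 cm^-1, so d_i1 = -3.259 cm.
m_1 = -(-3.259)/8 = 0.4074.
With d_i1 < 0 the first image is virtual and lies on the object side; the object distance for lens 2 is d_o2 = 14 - (-3.259) = 17.259 cm.
Lens 2: 1/d_i2 = 1/f_2 - 1/d_o2 = 1/5.5 - 1/(17.259) = 0.12388 cm^-1, so d_i2 = 8.072 cm.
m_2 = -(8.072)/(17.259) = -0.4677.
Total m = m_1 x m_2 = (0.4074)(-0.4677) = -0.1906.

-0.191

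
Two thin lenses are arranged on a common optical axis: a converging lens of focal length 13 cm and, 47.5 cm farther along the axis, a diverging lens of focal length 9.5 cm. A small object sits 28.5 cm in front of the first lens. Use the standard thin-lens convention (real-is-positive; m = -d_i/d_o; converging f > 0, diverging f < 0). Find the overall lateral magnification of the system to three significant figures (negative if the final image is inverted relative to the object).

First lens: d_i1 = 1/(1/13 - 1/28.5) = 23.903 cm.
m_1 = -(23.903)/28.5 = -0.8387.
That image sits 23.597 cm in front of the second lens, so d_o2 = 23.597 cm.
Second lens: d_i2 = 1/(1/(-9.5) - 1/(23.597)) = -6.773 cm.
m_2 = -(-6.773)/(23.597) = 0.2870.
Total m = m_1 x m_2 = (-0.8387)(0.2870) = -0.2407.

-0.241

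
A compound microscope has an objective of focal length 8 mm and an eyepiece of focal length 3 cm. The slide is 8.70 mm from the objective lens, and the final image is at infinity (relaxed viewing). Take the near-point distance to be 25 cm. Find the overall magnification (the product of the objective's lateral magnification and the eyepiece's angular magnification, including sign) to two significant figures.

Convert to cm: f_obj = 8 mm = 0.8 cm; d_o = 8.70 mm = 0.87 cm.
Objective: 1/d_i = 1/f_obj - 1/d_o = 1/0.8 - 1/0.87 = 0.10057 cm^-1, so d_i = 9.943 cm.
m_obj = -d_i/d_o = -9.943/0.87 = -11.429.
Eyepiece angular magnification (image at infinity): M_eye = D/f_e = 25/3 = 8.333.
Overall M = m_obj x M_eye = (-11.429)(8.333) = -95.24.

-95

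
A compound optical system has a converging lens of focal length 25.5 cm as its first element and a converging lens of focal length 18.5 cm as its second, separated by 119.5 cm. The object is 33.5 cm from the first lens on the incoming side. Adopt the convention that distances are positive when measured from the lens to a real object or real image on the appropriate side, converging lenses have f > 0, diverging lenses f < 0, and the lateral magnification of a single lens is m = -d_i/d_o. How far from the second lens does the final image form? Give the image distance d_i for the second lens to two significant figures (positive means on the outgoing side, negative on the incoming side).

Lens 1: 1/d_i1 = 1/f_1 - 1/d_o1 = 1/25.5 - 1/33.5 = 0.00936 cm^-1, so d_i1 = 106.781 cm.
The intermediate image is 106.781 cm to the right of lens 1, so d_o2 = L - d_i1 = 119.5 - 106.781 = 12.719 cm.
Lens 2: 1/d_i2 = 1/f_2 - 1/d_o2 = 1/18.5 - 1/(12.719) = -0.02457 cm^-1, so d_i2 = -40.700 cm.

-41 cm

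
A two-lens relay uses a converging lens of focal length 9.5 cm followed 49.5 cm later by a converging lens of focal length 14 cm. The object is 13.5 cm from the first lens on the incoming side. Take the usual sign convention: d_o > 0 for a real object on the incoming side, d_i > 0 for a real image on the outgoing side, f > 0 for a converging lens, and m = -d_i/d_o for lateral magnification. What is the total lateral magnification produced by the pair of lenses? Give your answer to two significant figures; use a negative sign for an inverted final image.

9.7

Lens 1: 1/d_i1 = 1/f_1 - 1/d_o1 = 1/9.5 - 1/13.5 = 0.03119 cm^-1, so d_i1 = 32.062 cm.
m_1 = -(32.062)/13.5 = -2.3750.
Object distance for lens 2: d_o2 = 49.5 - 32.062 = 17.438 cm.
Lens 2: 1/d_i2 = 1/f_2 - 1/d_o2 = 1/14 - 1/(17.438) = 0.01408 cm^-1, so d_i2 = 71.018 cm.
m_2 = -(71.018)/(17.438) = -4.0727.
Overall magnification: m = m_1 m_2 = 9.6727.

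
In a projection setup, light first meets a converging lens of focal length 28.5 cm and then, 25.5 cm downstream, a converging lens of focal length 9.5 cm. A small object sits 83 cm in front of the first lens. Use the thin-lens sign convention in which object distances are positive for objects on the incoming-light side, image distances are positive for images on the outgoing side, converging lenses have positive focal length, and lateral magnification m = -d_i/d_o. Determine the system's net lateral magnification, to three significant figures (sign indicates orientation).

First lens: d_i1 = 1/(1/28.5 - 1/83) = 43.404 cm.
m_1 = -(43.404)/83 = -0.5229.
Since 43.404 cm > 25.5 cm, the first image lies past the second lens and serves as a virtual object: d_o2 = L - d_i1 = -17.904 cm.
Second lens: d_i2 = 1/(1/9.5 - 1/(-17.904)) = 6.207 cm.
m_2 = -(6.207)/(-17.904) = 0.3467.
The system's lateral magnification is m_1 m_2 = (-0.5229)(0.3467) = -0.1813.

-0.181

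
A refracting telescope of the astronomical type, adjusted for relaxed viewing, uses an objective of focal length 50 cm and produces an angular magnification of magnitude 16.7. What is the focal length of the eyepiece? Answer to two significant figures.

|M| = f_obj/f_eye, so f_eye = f_obj/|M| = 50/16.7 = 2.994 cm.

3.0 cm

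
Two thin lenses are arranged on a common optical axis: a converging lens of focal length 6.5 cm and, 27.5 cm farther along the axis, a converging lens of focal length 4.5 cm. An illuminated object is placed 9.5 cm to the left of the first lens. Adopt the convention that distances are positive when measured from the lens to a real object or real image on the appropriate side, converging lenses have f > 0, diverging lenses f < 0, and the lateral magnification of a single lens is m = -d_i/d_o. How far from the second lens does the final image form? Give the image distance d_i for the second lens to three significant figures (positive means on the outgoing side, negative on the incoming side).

12.9 cm

Lens 1: 1/d_i1 = 1/f_1 - 1/d_o1 = 1/6.5 - 1/9.5 = 0.04858 cm^-1, so d_i1 = 20.583 cm.
The intermediate image is 20.583 cm to the right of lens 1, so d_o2 = L - d_i1 = 27.5 - 20.583 = 6.917 cm.
Lens 2: 1/d_i2 = 1/f_2 - 1/d_o2 = 1/4.5 - 1/(6.917) = 0.07764 cm^-1, so d_i2 = 12.879 cm.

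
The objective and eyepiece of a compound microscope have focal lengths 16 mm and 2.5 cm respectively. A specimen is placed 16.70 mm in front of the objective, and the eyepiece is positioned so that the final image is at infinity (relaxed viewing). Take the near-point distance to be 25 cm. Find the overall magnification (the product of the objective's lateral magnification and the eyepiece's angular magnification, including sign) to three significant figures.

Convert to cm: f_obj = 16 mm = 1.6 cm; d_o = 16.70 mm = 1.67 cm.
Objective: 1/d_i = 1/f_obj - 1/d_o = 1/1.6 - 1/1.67 = 0.02620 cm^-1, so d_i = 38.171 cm.
m_obj = -d_i/d_o = -38.171/1.67 = -22.857.
Eyepiece angular magnification (image at infinity): M_eye = D/f_e = 25/2.5 = 10.000.
Overall M = m_obj x M_eye = (-22.857)(10.000) = -228.57.

-229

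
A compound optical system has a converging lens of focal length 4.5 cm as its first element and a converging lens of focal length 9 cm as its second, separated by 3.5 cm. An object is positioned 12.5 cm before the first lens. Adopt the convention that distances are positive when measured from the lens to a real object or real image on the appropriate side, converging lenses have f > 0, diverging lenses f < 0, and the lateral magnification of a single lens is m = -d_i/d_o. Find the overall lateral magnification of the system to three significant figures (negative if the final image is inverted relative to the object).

Lens 1: 1/d_i1 = 1/f_1 - 1/d_o1 = 1/4.5 - 1/12.5 = 0.14222 cm^-1, so d_i1 = 7.031 cm.
m_1 = -(7.031)/12.5 = -0.5625.
Since 7.031 cm > 3.5 cm, the first image lies past the second lens and serves as a virtual object: d_o2 = L - d_i1 = -3.531 cm.
Lens 2: 1/d_i2 = 1/f_2 - 1/d_o2 = 1/9 - 1/(-3.531) = 0.39430 cm^-1, so d_i2 = 2.536 cm.
m_2 = -(2.536)/(-3.531) = 0.7182.
The system's lateral magnification is m_1 m_2 = (-0.5625)(0.7182) = -0.4040.

-0.404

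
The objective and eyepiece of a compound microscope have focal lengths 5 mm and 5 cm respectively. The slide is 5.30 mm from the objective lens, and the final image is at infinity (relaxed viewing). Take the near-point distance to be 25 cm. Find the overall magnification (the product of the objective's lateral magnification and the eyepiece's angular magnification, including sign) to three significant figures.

Convert to cm: f_obj = 5 mm = 0.5 cm; d_o = 5.30 mm = 0.53 cm.
Objective: 1/d_i = 1/f_obj - 1/d_o = 1/0.5 - 1/0.53 = 0.11321 cm^-1, so d_i = 8.833 cm.
m_obj = -d_i/d_o = -8.833/0.53 = -16.667.
Eyepiece angular magnification (image at infinity): M_eye = D/f_e = 25/5 = 5.000.
Overall M = m_obj x M_eye = (-16.667)(5.000) = -83.33.

-83.3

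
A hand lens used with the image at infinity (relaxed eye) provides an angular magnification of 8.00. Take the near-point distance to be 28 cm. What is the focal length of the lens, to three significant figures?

For the image at infinity, M = D/f.
f = D/M = 28/8.0 = 3.500 cm.

3.50 cm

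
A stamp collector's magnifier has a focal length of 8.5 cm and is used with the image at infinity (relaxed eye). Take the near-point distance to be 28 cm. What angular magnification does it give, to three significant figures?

3.29

M = D/f = 28/8.5 = 3.294.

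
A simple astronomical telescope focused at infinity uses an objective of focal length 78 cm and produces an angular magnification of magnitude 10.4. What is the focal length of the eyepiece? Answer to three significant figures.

|M| = f_obj/f_eye, so f_eye = f_obj/|M| = 78/10.4 = 7.500 cm.

7.50 cm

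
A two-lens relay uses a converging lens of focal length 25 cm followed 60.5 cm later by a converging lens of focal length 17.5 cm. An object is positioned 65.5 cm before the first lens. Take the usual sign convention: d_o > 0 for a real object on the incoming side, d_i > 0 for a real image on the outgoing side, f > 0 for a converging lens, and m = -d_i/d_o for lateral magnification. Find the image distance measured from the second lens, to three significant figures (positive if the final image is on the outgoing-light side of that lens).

Applying the thin-lens equation to the first lens, 1/25 = 1/65.5 + 1/d_i1, which gives d_i1 = 40.432 cm.
The intermediate image is 40.432 cm to the right of lens 1, so d_o2 = L - d_i1 = 60.5 - 40.432 = 20.068 cm.
Applying the thin-lens equation again with f_2 = 17.5 cm and d_o2 = 20.068 cm gives d_i2 = 136.761 cm.

137 cm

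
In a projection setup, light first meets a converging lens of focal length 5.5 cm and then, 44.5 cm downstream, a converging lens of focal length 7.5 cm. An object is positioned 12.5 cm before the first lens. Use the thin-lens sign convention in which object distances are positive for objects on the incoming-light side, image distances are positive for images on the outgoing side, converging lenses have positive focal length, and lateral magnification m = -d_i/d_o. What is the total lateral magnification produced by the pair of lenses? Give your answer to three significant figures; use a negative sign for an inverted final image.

0.217

Applying the thin-lens equation to the first lens, 1/5.5 = 1/12.5 + 1/d_i1, which gives d_i1 = 9.821 cm.
Its lateral magnification is m_1 = -d_i1/d_o1 = -(9.821)/12.5 = -0.7857.
That image sits 34.679 cm in front of the second lens, so d_o2 = 34.679 cm.
Applying the thin-lens equation again with f_2 = 7.5 cm and d_o2 = 34.679 cm gives d_i2 = 9.570 cm.
m_2 = -(9.570)/(34.679) = -0.2760.
Total m = m_1 x m_2 = (-0.7857)(-0.2760) = 0.2168.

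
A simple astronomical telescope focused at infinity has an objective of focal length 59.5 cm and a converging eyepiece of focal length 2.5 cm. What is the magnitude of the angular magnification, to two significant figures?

|M| = f_obj/|f_eye| = 59.5/2.5 = 23.800.

24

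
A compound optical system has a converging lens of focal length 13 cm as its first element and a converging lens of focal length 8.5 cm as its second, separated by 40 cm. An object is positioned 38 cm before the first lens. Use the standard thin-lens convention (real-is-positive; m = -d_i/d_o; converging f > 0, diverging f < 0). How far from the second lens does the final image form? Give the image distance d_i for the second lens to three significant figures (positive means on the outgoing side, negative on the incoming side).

14.7 cm

Applying the thin-lens equation to the first lens, 1/13 = 1/38 + 1/d_i1, which gives d_i1 = 19.760 cm.
The intermediate image is 19.760 cm to the right of lens 1, so d_o2 = L - d_i1 = 40 - 19.760 = 20.240 cm.
Applying the thin-lens equation again with f_2 = 8.5 cm and d_o2 = 20.240 cm gives d_i2 = 14.654 cm.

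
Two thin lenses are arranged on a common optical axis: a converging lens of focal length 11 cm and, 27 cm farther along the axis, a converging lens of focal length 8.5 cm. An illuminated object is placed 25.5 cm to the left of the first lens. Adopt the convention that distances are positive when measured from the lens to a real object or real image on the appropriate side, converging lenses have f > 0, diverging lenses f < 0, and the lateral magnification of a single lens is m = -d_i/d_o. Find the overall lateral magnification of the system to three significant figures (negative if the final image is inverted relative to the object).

Lens 1: 1/d_i1 = 1/f_1 - 1/d_o1 = 1/11 - 1/25.5 = 0.05169 cm^-1, so d_i1 = 19.345 cm.
m_1 = -(19.345)/25.5 = -0.7586.
Object distance for lens 2: d_o2 = 27 - 19.345 = 7.655 cm.
Lens 2: 1/d_i2 = 1/f_2 - 1/d_o2 = 1/8.5 - 1/(7.655) = -0.01298 cm^-1, so d_i2 = -77.020 cm.
m_2 = -(-77.020)/(7.655) = 10.0612.
Overall magnification: m = m_1 m_2 = -7.6327.

-7.63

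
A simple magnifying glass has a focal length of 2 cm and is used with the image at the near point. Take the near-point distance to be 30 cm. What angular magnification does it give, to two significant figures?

M = 1 + D/f = 1 + 30/2 = 16.000.

16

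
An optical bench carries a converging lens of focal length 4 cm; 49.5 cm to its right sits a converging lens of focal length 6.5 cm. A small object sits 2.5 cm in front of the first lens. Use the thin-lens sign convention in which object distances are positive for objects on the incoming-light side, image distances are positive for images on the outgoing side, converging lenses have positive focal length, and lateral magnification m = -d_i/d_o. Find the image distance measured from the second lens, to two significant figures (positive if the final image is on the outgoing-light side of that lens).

7.4 cm

First lens: d_i1 = 1/(1/4 - 1/2.5) = -6.667 cm.
The intermediate image is virtual, 6.667 cm to the left of lens 1, so d_o2 = L - d_i1 = 49.5 - (-6.667) = 56.167 cm.
Second lens: d_i2 = 1/(1/6.5 - 1/(56.167)) = 7.351 cm.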